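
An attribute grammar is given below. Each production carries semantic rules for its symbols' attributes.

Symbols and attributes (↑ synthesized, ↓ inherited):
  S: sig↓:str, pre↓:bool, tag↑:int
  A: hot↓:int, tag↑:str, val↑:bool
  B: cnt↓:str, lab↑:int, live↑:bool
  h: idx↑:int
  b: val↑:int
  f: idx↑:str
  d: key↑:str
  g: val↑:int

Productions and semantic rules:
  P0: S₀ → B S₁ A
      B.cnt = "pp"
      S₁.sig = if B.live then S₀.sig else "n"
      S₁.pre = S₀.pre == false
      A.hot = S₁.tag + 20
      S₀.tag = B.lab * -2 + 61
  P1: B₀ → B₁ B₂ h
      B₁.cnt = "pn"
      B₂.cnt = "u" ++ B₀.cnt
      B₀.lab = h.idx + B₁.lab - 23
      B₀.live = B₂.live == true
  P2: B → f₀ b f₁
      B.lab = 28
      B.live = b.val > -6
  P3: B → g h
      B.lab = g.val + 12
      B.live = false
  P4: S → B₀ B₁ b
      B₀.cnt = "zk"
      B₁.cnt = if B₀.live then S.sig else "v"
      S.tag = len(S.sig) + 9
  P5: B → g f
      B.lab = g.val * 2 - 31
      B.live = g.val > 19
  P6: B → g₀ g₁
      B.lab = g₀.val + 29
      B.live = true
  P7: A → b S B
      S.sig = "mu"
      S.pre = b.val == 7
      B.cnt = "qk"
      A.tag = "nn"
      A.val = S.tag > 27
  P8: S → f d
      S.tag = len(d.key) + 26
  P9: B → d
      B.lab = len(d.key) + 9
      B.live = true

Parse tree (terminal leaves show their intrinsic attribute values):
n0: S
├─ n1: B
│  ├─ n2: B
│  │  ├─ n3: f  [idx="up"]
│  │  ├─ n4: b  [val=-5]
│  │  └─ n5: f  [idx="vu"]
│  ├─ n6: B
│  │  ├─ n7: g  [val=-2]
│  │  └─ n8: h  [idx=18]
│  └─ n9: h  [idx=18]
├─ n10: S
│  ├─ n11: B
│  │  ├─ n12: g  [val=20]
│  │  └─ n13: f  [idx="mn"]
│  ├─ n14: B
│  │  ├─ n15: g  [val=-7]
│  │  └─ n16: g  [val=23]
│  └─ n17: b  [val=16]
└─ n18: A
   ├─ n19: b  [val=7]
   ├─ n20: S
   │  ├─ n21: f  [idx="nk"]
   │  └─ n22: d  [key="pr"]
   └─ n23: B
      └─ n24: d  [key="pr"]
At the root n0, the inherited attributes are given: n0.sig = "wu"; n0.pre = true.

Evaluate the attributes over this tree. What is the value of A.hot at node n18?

30

1. n0.sig = "wu"  [given at root]
2. n0.pre = true  [given at root]
3. n1.cnt = "pp"  ["pp"]
4. n2.cnt = "pn"  ["pn"]
5. n3.idx = "up"  [terminal]
6. n4.val = -5  [terminal]
7. n5.idx = "vu"  [terminal]
8. n2.lab = 28  [28]
9. n2.live = true  [b.val > -6]
10. n6.cnt = "upp"  ["u" ++ B₀.cnt]
11. n7.val = -2  [terminal]
12. n8.idx = 18  [terminal]
13. n6.lab = 10  [g.val + 12]
14. n6.live = false  [false]
15. n9.idx = 18  [terminal]
16. n1.lab = 23  [h.idx + B₁.lab - 23]
17. n1.live = false  [B₂.live == true]
18. n10.sig = "n"  [if B.live then S₀.sig else "n"]
19. n10.pre = false  [S₀.pre == false]
20. n11.cnt = "zk"  ["zk"]
21. n12.val = 20  [terminal]
22. n13.idx = "mn"  [terminal]
23. n11.lab = 9  [g.val * 2 - 31]
24. n11.live = true  [g.val > 19]
25. n14.cnt = "n"  [if B₀.live then S.sig else "v"]
26. n15.val = -7  [terminal]
27. n16.val = 23  [terminal]
28. n14.lab = 22  [g₀.val + 29]
29. n14.live = true  [true]
30. n17.val = 16  [terminal]
31. n10.tag = 10  [len(S.sig) + 9]
32. n18.hot = 30  [S₁.tag + 20]
33. n19.val = 7  [terminal]
34. n20.sig = "mu"  ["mu"]
35. n20.pre = true  [b.val == 7]
36. n21.idx = "nk"  [terminal]
37. n22.key = "pr"  [terminal]
38. n20.tag = 28  [len(d.key) + 26]
39. n23.cnt = "qk"  ["qk"]
40. n24.key = "pr"  [terminal]
41. n23.lab = 11  [len(d.key) + 9]
42. n23.live = true  [true]
43. n18.tag = "nn"  ["nn"]
44. n18.val = true  [S.tag > 27]
45. n0.tag = 15  [B.lab * -2 + 61]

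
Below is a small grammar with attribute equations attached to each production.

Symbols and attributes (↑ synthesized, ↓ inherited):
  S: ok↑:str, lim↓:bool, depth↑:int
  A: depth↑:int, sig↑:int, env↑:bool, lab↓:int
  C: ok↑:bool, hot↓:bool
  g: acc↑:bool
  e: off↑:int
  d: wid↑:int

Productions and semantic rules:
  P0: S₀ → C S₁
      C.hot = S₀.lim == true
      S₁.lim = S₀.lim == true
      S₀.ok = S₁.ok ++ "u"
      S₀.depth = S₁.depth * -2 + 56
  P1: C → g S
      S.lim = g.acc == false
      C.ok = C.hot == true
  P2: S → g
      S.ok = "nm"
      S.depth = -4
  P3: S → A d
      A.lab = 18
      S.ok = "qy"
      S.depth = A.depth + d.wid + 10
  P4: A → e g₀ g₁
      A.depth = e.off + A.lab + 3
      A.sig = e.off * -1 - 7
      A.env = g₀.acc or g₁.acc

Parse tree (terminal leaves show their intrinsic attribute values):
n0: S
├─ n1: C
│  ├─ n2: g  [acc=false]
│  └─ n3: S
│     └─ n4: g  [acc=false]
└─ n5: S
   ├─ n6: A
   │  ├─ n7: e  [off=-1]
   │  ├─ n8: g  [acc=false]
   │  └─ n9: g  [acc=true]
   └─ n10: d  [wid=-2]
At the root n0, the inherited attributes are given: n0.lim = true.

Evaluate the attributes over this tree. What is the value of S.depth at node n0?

1. n0.lim = true  [given at root]
2. n1.hot = true  [S₀.lim == true]
3. n2.acc = false  [terminal]
4. n3.lim = true  [g.acc == false]
5. n4.acc = false  [terminal]
6. n3.ok = "nm"  ["nm"]
7. n3.depth = -4  [-4]
8. n1.ok = true  [C.hot == true]
9. n5.lim = true  [S₀.lim == true]
10. n6.lab = 18  [18]
11. n7.off = -1  [terminal]
12. n8.acc = false  [terminal]
13. n9.acc = true  [terminal]
14. n6.depth = 20  [e.off + A.lab + 3]
15. n6.sig = -6  [e.off * -1 - 7]
16. n6.env = true  [g₀.acc or g₁.acc]
17. n10.wid = -2  [terminal]
18. n5.ok = "qy"  ["qy"]
19. n5.depth = 28  [A.depth + d.wid + 10]
20. n0.ok = "qyu"  [S₁.ok ++ "u"]
21. n0.depth = 0  [S₁.depth * -2 + 56]

0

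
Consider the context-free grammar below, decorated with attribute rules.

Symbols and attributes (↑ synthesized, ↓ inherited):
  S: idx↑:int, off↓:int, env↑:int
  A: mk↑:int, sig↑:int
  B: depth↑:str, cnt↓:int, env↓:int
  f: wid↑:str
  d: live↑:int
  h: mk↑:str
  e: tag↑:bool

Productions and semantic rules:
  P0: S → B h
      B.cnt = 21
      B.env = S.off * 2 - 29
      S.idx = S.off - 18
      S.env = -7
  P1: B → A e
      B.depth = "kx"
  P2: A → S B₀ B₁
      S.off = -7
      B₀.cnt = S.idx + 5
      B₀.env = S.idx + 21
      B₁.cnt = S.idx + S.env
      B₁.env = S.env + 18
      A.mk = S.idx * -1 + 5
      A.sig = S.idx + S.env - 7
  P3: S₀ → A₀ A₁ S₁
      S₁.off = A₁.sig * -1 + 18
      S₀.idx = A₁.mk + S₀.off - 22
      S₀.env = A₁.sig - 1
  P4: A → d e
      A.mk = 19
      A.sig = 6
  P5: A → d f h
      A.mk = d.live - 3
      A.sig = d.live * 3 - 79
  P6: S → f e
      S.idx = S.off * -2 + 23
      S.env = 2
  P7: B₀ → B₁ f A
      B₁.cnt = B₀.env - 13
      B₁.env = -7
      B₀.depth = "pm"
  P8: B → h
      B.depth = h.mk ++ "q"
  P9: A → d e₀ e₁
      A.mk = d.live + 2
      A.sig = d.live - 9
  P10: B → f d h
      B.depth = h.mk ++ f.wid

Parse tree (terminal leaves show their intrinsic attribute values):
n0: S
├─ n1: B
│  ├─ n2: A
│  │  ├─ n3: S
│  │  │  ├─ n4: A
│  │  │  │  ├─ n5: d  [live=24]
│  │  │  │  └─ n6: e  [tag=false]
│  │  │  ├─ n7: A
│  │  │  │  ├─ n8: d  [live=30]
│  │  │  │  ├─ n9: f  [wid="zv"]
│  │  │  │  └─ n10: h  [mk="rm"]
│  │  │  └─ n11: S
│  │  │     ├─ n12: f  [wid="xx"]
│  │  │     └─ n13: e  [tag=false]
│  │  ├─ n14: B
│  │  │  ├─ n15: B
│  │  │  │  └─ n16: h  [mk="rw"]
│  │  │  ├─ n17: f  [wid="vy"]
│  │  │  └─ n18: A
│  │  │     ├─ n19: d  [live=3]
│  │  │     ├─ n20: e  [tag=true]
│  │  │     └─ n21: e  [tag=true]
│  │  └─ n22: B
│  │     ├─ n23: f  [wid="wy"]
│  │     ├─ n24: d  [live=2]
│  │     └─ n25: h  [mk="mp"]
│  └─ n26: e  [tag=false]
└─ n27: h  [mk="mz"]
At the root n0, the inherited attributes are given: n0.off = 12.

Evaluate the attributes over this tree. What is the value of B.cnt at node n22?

8

1. n0.off = 12  [given at root]
2. n1.cnt = 21  [21]
3. n1.env = -5  [S.off * 2 - 29]
4. n3.off = -7  [-7]
5. n5.live = 24  [terminal]
6. n6.tag = false  [terminal]
7. n4.mk = 19  [19]
8. n4.sig = 6  [6]
9. n8.live = 30  [terminal]
10. n9.wid = "zv"  [terminal]
11. n10.mk = "rm"  [terminal]
12. n7.mk = 27  [d.live - 3]
13. n7.sig = 11  [d.live * 3 - 79]
14. n11.off = 7  [A₁.sig * -1 + 18]
15. n12.wid = "xx"  [terminal]
16. n13.tag = false  [terminal]
17. n11.idx = 9  [S.off * -2 + 23]
18. n11.env = 2  [2]
19. n3.idx = -2  [A₁.mk + S₀.off - 22]
20. n3.env = 10  [A₁.sig - 1]
21. n14.cnt = 3  [S.idx + 5]
22. n14.env = 19  [S.idx + 21]
23. n15.cnt = 6  [B₀.env - 13]
24. n15.env = -7  [-7]
25. n16.mk = "rw"  [terminal]
26. n15.depth = "rwq"  [h.mk ++ "q"]
27. n17.wid = "vy"  [terminal]
28. n19.live = 3  [terminal]
29. n20.tag = true  [terminal]
30. n21.tag = true  [terminal]
31. n18.mk = 5  [d.live + 2]
32. n18.sig = -6  [d.live - 9]
33. n14.depth = "pm"  ["pm"]
34. n22.cnt = 8  [S.idx + S.env]
35. n22.env = 28  [S.env + 18]
36. n23.wid = "wy"  [terminal]
37. n24.live = 2  [terminal]
38. n25.mk = "mp"  [terminal]
39. n22.depth = "mpwy"  [h.mk ++ f.wid]
40. n2.mk = 7  [S.idx * -1 + 5]
41. n2.sig = 1  [S.idx + S.env - 7]
42. n26.tag = false  [terminal]
43. n1.depth = "kx"  ["kx"]
44. n27.mk = "mz"  [terminal]
45. n0.idx = -6  [S.off - 18]
46. n0.env = -7  [-7]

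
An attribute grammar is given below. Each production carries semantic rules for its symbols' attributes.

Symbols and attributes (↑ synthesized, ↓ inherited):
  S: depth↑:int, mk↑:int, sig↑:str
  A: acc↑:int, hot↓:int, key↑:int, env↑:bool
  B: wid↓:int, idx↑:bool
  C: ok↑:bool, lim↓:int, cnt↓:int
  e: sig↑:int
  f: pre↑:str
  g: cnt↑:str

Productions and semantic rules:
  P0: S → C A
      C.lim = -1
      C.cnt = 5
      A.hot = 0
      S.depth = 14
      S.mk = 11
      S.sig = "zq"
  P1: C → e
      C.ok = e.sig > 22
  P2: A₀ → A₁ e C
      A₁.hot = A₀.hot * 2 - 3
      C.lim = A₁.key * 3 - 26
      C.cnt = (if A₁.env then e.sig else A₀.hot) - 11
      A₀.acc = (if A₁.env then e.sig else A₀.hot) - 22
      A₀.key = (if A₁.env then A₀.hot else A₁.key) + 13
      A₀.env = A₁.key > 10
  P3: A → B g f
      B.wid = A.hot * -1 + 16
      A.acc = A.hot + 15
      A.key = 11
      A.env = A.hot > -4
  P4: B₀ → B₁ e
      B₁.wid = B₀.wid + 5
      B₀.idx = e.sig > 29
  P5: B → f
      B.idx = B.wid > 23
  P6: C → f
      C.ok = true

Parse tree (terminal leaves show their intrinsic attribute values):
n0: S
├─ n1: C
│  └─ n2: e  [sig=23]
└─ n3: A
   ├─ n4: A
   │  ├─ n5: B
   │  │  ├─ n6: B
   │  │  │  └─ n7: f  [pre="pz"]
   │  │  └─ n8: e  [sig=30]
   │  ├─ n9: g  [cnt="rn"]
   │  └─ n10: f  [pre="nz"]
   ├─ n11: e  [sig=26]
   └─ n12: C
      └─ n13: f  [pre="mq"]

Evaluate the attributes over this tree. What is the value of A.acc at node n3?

1. n1.lim = -1  [-1]
2. n1.cnt = 5  [5]
3. n2.sig = 23  [terminal]
4. n1.ok = true  [e.sig > 22]
5. n3.hot = 0  [0]
6. n4.hot = -3  [A₀.hot * 2 - 3]
7. n5.wid = 19  [A.hot * -1 + 16]
8. n6.wid = 24  [B₀.wid + 5]
9. n7.pre = "pz"  [terminal]
10. n6.idx = true  [B.wid > 23]
11. n8.sig = 30  [terminal]
12. n5.idx = true  [e.sig > 29]
13. n9.cnt = "rn"  [terminal]
14. n10.pre = "nz"  [terminal]
15. n4.acc = 12  [A.hot + 15]
16. n4.key = 11  [11]
17. n4.env = true  [A.hot > -4]
18. n11.sig = 26  [terminal]
19. n12.lim = 7  [A₁.key * 3 - 26]
20. n12.cnt = 15  [(if A₁.env then e.sig else A₀.hot) - 11]
21. n13.pre = "mq"  [terminal]
22. n12.ok = true  [true]
23. n3.acc = 4  [(if A₁.env then e.sig else A₀.hot) - 22]
24. n3.key = 13  [(if A₁.env then A₀.hot else A₁.key) + 13]
25. n3.env = true  [A₁.key > 10]
26. n0.depth = 14  [14]
27. n0.mk = 11  [11]
28. n0.sig = "zq"  ["zq"]

4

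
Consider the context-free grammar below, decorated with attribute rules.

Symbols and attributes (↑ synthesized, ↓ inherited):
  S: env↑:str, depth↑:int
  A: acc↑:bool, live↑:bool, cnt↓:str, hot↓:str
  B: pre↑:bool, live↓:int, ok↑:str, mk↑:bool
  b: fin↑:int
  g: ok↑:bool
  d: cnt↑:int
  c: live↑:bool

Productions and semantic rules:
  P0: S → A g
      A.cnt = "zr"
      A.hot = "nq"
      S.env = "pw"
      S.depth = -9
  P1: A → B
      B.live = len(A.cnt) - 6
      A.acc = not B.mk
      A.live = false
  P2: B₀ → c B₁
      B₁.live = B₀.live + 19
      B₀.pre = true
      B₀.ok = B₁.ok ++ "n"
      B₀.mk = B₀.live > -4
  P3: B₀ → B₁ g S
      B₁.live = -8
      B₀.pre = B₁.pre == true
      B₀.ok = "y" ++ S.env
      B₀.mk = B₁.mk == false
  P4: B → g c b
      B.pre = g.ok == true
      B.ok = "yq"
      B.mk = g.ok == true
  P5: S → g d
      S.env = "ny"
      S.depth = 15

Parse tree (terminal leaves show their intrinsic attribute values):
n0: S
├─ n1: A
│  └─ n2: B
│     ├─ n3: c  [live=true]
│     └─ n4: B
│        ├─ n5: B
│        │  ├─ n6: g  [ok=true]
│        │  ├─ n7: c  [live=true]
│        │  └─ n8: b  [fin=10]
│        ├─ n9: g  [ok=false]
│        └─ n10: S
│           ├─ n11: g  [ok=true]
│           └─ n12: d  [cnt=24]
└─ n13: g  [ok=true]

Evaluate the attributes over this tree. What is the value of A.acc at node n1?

true

1. n1.cnt = "zr"  ["zr"]
2. n1.hot = "nq"  ["nq"]
3. n2.live = -4  [len(A.cnt) - 6]
4. n3.live = true  [terminal]
5. n4.live = 15  [B₀.live + 19]
6. n5.live = -8  [-8]
7. n6.ok = true  [terminal]
8. n7.live = true  [terminal]
9. n8.fin = 10  [terminal]
10. n5.pre = true  [g.ok == true]
11. n5.ok = "yq"  ["yq"]
12. n5.mk = true  [g.ok == true]
13. n9.ok = false  [terminal]
14. n11.ok = true  [terminal]
15. n12.cnt = 24  [terminal]
16. n10.env = "ny"  ["ny"]
17. n10.depth = 15  [15]
18. n4.pre = true  [B₁.pre == true]
19. n4.ok = "yny"  ["y" ++ S.env]
20. n4.mk = false  [B₁.mk == false]
21. n2.pre = true  [true]
22. n2.ok = "ynyn"  [B₁.ok ++ "n"]
23. n2.mk = false  [B₀.live > -4]
24. n1.acc = true  [not B.mk]
25. n1.live = false  [false]
26. n13.ok = true  [terminal]
27. n0.env = "pw"  ["pw"]
28. n0.depth = -9  [-9]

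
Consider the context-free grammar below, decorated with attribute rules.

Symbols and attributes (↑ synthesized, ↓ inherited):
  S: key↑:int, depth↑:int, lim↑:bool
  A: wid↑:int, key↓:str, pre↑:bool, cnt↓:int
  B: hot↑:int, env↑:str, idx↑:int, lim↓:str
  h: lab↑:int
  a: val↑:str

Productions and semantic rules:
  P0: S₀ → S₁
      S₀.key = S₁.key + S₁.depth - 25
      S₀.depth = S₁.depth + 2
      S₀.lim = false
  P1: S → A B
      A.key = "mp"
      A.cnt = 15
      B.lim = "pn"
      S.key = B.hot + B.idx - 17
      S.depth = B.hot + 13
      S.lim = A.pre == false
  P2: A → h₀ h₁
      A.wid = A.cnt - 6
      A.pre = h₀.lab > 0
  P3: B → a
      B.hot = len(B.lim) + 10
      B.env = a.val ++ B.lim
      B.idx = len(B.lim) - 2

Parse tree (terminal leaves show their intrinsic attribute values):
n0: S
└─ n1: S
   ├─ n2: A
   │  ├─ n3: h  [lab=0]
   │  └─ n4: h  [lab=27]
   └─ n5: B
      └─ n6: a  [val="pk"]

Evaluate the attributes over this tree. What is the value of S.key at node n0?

-5

1. n2.key = "mp"  ["mp"]
2. n2.cnt = 15  [15]
3. n3.lab = 0  [terminal]
4. n4.lab = 27  [terminal]
5. n2.wid = 9  [A.cnt - 6]
6. n2.pre = false  [h₀.lab > 0]
7. n5.lim = "pn"  ["pn"]
8. n6.val = "pk"  [terminal]
9. n5.hot = 12  [len(B.lim) + 10]
10. n5.env = "pkpn"  [a.val ++ B.lim]
11. n5.idx = 0  [len(B.lim) - 2]
12. n1.key = -5  [B.hot + B.idx - 17]
13. n1.depth = 25  [B.hot + 13]
14. n1.lim = true  [A.pre == false]
15. n0.key = -5  [S₁.key + S₁.depth - 25]
16. n0.depth = 27  [S₁.depth + 2]
17. n0.lim = false  [false]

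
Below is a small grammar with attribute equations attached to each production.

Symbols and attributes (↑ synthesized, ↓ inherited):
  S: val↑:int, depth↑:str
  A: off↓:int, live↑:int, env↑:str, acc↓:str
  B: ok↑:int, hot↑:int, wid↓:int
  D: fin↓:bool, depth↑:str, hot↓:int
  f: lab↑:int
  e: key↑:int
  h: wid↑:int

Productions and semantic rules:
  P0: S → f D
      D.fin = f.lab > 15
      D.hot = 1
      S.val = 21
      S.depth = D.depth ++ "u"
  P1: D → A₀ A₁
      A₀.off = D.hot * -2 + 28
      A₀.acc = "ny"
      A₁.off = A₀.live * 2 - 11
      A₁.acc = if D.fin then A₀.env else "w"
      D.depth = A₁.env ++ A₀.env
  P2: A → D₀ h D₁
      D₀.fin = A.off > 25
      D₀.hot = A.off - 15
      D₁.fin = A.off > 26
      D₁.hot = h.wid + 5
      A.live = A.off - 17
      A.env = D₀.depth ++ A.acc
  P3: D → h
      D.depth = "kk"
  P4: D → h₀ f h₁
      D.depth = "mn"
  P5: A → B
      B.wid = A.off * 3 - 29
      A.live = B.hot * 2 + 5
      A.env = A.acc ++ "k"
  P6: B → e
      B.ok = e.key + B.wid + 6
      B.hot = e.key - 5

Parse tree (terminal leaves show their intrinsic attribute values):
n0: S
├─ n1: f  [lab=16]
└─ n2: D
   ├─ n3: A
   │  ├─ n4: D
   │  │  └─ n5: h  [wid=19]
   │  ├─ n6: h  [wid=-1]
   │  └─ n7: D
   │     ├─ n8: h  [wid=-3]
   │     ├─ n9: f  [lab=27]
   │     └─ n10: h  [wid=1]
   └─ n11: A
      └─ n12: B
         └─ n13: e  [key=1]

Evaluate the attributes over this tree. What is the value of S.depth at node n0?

"kknykkknyu"

1. n1.lab = 16  [terminal]
2. n2.fin = true  [f.lab > 15]
3. n2.hot = 1  [1]
4. n3.off = 26  [D.hot * -2 + 28]
5. n3.acc = "ny"  ["ny"]
6. n4.fin = true  [A.off > 25]
7. n4.hot = 11  [A.off - 15]
8. n5.wid = 19  [terminal]
9. n4.depth = "kk"  ["kk"]
10. n6.wid = -1  [terminal]
11. n7.fin = false  [A.off > 26]
12. n7.hot = 4  [h.wid + 5]
13. n8.wid = -3  [terminal]
14. n9.lab = 27  [terminal]
15. n10.wid = 1  [terminal]
16. n7.depth = "mn"  ["mn"]
17. n3.live = 9  [A.off - 17]
18. n3.env = "kkny"  [D₀.depth ++ A.acc]
19. n11.off = 7  [A₀.live * 2 - 11]
20. n11.acc = "kkny"  [if D.fin then A₀.env else "w"]
21. n12.wid = -8  [A.off * 3 - 29]
22. n13.key = 1  [terminal]
23. n12.ok = -1  [e.key + B.wid + 6]
24. n12.hot = -4  [e.key - 5]
25. n11.live = -3  [B.hot * 2 + 5]
26. n11.env = "kknyk"  [A.acc ++ "k"]
27. n2.depth = "kknykkkny"  [A₁.env ++ A₀.env]
28. n0.val = 21  [21]
29. n0.depth = "kknykkknyu"  [D.depth ++ "u"]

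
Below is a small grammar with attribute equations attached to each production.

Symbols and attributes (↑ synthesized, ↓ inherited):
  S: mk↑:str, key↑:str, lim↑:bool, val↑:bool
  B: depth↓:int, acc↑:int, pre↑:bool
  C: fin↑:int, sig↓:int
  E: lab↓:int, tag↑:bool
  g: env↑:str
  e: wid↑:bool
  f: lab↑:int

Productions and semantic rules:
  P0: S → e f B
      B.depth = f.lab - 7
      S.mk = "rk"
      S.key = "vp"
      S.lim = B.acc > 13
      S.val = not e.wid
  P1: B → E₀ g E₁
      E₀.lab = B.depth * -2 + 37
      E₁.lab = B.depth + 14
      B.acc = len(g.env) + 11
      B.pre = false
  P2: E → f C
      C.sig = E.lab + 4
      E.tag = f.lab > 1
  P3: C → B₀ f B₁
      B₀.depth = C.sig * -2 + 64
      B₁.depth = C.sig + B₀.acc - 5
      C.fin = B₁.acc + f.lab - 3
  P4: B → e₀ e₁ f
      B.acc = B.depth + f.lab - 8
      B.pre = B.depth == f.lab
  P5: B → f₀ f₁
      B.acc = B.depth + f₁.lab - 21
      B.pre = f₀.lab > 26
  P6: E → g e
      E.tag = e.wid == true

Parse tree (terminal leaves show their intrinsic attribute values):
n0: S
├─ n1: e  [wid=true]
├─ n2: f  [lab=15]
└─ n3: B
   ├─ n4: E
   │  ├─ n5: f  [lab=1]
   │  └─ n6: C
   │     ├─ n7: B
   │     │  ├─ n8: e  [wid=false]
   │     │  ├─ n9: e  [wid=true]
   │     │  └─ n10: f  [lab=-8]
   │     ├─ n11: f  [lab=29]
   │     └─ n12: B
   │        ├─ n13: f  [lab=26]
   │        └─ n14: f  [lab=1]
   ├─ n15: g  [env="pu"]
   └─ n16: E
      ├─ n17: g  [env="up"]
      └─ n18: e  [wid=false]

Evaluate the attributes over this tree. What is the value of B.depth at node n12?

1. n1.wid = true  [terminal]
2. n2.lab = 15  [terminal]
3. n3.depth = 8  [f.lab - 7]
4. n4.lab = 21  [B.depth * -2 + 37]
5. n5.lab = 1  [terminal]
6. n6.sig = 25  [E.lab + 4]
7. n7.depth = 14  [C.sig * -2 + 64]
8. n8.wid = false  [terminal]
9. n9.wid = true  [terminal]
10. n10.lab = -8  [terminal]
11. n7.acc = -2  [B.depth + f.lab - 8]
12. n7.pre = false  [B.depth == f.lab]
13. n11.lab = 29  [terminal]
14. n12.depth = 18  [C.sig + B₀.acc - 5]
15. n13.lab = 26  [terminal]
16. n14.lab = 1  [terminal]
17. n12.acc = -2  [B.depth + f₁.lab - 21]
18. n12.pre = false  [f₀.lab > 26]
19. n6.fin = 24  [B₁.acc + f.lab - 3]
20. n4.tag = false  [f.lab > 1]
21. n15.env = "pu"  [terminal]
22. n16.lab = 22  [B.depth + 14]
23. n17.env = "up"  [terminal]
24. n18.wid = false  [terminal]
25. n16.tag = false  [e.wid == true]
26. n3.acc = 13  [len(g.env) + 11]
27. n3.pre = false  [false]
28. n0.mk = "rk"  ["rk"]
29. n0.key = "vp"  ["vp"]
30. n0.lim = false  [B.acc > 13]
31. n0.val = false  [not e.wid]

18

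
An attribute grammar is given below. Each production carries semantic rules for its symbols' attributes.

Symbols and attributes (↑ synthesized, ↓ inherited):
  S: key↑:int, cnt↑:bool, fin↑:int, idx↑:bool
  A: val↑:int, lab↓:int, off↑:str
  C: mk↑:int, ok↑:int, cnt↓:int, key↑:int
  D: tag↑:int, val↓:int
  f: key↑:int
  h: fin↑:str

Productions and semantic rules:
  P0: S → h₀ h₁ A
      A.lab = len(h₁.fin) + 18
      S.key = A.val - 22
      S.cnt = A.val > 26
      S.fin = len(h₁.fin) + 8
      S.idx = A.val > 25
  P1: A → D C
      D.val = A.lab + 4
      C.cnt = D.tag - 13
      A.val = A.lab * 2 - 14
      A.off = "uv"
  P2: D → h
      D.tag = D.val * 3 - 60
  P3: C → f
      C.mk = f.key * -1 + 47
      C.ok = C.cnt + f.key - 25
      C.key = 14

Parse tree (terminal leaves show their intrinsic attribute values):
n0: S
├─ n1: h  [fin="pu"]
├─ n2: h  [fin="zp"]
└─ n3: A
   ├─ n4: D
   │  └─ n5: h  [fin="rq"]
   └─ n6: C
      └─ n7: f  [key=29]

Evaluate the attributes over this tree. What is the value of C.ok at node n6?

3

1. n1.fin = "pu"  [terminal]
2. n2.fin = "zp"  [terminal]
3. n3.lab = 20  [len(h₁.fin) + 18]
4. n4.val = 24  [A.lab + 4]
5. n5.fin = "rq"  [terminal]
6. n4.tag = 12  [D.val * 3 - 60]
7. n6.cnt = -1  [D.tag - 13]
8. n7.key = 29  [terminal]
9. n6.mk = 18  [f.key * -1 + 47]
10. n6.ok = 3  [C.cnt + f.key - 25]
11. n6.key = 14  [14]
12. n3.val = 26  [A.lab * 2 - 14]
13. n3.off = "uv"  ["uv"]
14. n0.key = 4  [A.val - 22]
15. n0.cnt = false  [A.val > 26]
16. n0.fin = 10  [len(h₁.fin) + 8]
17. n0.idx = true  [A.val > 25]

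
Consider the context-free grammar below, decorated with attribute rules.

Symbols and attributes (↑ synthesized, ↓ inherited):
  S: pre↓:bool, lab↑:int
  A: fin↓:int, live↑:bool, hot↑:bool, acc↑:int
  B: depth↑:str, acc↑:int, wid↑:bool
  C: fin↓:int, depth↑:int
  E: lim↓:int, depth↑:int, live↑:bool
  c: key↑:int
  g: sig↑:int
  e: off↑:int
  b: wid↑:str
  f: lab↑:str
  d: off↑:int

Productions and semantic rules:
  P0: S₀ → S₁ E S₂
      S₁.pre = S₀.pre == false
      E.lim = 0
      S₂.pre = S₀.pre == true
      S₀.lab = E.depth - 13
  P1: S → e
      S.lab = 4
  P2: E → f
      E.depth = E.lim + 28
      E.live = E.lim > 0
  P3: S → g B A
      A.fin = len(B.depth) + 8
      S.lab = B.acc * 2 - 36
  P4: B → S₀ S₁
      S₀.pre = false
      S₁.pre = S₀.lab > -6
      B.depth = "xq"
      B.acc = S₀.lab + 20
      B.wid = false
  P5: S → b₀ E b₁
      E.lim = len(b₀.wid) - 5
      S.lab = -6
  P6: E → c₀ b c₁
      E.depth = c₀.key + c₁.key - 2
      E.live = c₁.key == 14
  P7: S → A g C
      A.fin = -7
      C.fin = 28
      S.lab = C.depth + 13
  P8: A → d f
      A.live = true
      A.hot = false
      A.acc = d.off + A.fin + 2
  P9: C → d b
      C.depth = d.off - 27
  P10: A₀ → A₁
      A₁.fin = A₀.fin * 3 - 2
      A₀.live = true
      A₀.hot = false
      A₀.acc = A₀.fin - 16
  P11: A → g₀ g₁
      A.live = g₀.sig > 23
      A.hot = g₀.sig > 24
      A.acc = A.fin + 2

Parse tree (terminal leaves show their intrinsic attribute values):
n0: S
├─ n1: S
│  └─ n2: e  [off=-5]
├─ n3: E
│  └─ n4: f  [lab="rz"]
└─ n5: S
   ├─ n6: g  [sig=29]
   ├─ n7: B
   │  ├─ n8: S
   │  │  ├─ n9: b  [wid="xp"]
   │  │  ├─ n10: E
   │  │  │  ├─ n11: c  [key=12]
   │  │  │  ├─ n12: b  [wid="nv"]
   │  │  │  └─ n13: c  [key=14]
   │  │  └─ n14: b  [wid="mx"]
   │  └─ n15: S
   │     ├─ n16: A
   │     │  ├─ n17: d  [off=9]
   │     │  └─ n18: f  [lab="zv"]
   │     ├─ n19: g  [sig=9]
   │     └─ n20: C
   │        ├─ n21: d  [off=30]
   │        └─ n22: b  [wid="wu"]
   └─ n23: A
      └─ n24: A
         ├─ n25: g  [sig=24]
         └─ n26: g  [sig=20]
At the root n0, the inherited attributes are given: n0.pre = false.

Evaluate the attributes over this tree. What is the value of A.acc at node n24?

30

1. n0.pre = false  [given at root]
2. n1.pre = true  [S₀.pre == false]
3. n2.off = -5  [terminal]
4. n1.lab = 4  [4]
5. n3.lim = 0  [0]
6. n4.lab = "rz"  [terminal]
7. n3.depth = 28  [E.lim + 28]
8. n3.live = false  [E.lim > 0]
9. n5.pre = false  [S₀.pre == true]
10. n6.sig = 29  [terminal]
11. n8.pre = false  [false]
12. n9.wid = "xp"  [terminal]
13. n10.lim = -3  [len(b₀.wid) - 5]
14. n11.key = 12  [terminal]
15. n12.wid = "nv"  [terminal]
16. n13.key = 14  [terminal]
17. n10.depth = 24  [c₀.key + c₁.key - 2]
18. n10.live = true  [c₁.key == 14]
19. n14.wid = "mx"  [terminal]
20. n8.lab = -6  [-6]
21. n15.pre = false  [S₀.lab > -6]
22. n16.fin = -7  [-7]
23. n17.off = 9  [terminal]
24. n18.lab = "zv"  [terminal]
25. n16.live = true  [true]
26. n16.hot = false  [false]
27. n16.acc = 4  [d.off + A.fin + 2]
28. n19.sig = 9  [terminal]
29. n20.fin = 28  [28]
30. n21.off = 30  [terminal]
31. n22.wid = "wu"  [terminal]
32. n20.depth = 3  [d.off - 27]
33. n15.lab = 16  [C.depth + 13]
34. n7.depth = "xq"  ["xq"]
35. n7.acc = 14  [S₀.lab + 20]
36. n7.wid = false  [false]
37. n23.fin = 10  [len(B.depth) + 8]
38. n24.fin = 28  [A₀.fin * 3 - 2]
39. n25.sig = 24  [terminal]
40. n26.sig = 20  [terminal]
41. n24.live = true  [g₀.sig > 23]
42. n24.hot = false  [g₀.sig > 24]
43. n24.acc = 30  [A.fin + 2]
44. n23.live = true  [true]
45. n23.hot = false  [false]
46. n23.acc = -6  [A₀.fin - 16]
47. n5.lab = -8  [B.acc * 2 - 36]
48. n0.lab = 15  [E.depth - 13]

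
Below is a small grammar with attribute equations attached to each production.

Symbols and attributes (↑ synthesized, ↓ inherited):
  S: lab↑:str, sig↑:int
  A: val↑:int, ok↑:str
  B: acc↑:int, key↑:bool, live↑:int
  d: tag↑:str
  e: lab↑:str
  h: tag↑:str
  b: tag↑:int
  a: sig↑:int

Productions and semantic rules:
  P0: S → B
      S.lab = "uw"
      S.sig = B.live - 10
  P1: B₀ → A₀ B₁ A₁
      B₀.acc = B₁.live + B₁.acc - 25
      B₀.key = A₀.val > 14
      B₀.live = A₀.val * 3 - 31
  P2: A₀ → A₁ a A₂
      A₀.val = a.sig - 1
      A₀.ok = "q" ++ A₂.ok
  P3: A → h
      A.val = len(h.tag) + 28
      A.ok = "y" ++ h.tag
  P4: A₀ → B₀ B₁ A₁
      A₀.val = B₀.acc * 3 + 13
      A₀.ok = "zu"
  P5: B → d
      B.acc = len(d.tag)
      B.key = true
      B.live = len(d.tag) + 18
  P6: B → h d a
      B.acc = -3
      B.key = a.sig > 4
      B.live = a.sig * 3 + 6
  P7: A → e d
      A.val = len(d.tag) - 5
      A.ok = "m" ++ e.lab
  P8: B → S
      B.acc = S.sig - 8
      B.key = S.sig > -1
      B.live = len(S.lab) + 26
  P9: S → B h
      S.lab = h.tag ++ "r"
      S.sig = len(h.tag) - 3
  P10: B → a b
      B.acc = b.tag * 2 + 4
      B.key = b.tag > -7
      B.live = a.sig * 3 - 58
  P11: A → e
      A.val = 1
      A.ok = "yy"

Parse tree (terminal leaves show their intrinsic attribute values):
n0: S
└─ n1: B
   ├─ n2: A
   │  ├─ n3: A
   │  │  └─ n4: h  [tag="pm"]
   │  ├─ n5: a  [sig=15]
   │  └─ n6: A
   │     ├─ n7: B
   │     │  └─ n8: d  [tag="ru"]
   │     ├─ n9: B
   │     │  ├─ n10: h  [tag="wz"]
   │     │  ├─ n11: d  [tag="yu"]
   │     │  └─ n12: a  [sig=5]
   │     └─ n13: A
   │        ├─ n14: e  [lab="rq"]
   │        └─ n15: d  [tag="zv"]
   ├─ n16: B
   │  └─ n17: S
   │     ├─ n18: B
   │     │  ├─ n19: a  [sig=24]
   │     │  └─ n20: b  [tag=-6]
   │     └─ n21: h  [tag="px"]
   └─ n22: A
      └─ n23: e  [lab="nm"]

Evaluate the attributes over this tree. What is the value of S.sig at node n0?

1

1. n4.tag = "pm"  [terminal]
2. n3.val = 30  [len(h.tag) + 28]
3. n3.ok = "ypm"  ["y" ++ h.tag]
4. n5.sig = 15  [terminal]
5. n8.tag = "ru"  [terminal]
6. n7.acc = 2  [len(d.tag)]
7. n7.key = true  [true]
8. n7.live = 20  [len(d.tag) + 18]
9. n10.tag = "wz"  [terminal]
10. n11.tag = "yu"  [terminal]
11. n12.sig = 5  [terminal]
12. n9.acc = -3  [-3]
13. n9.key = true  [a.sig > 4]
14. n9.live = 21  [a.sig * 3 + 6]
15. n14.lab = "rq"  [terminal]
16. n15.tag = "zv"  [terminal]
17. n13.val = -3  [len(d.tag) - 5]
18. n13.ok = "mrq"  ["m" ++ e.lab]
19. n6.val = 19  [B₀.acc * 3 + 13]
20. n6.ok = "zu"  ["zu"]
21. n2.val = 14  [a.sig - 1]
22. n2.ok = "qzu"  ["q" ++ A₂.ok]
23. n19.sig = 24  [terminal]
24. n20.tag = -6  [terminal]
25. n18.acc = -8  [b.tag * 2 + 4]
26. n18.key = true  [b.tag > -7]
27. n18.live = 14  [a.sig * 3 - 58]
28. n21.tag = "px"  [terminal]
29. n17.lab = "pxr"  [h.tag ++ "r"]
30. n17.sig = -1  [len(h.tag) - 3]
31. n16.acc = -9  [S.sig - 8]
32. n16.key = false  [S.sig > -1]
33. n16.live = 29  [len(S.lab) + 26]
34. n23.lab = "nm"  [terminal]
35. n22.val = 1  [1]
36. n22.ok = "yy"  ["yy"]
37. n1.acc = -5  [B₁.live + B₁.acc - 25]
38. n1.key = false  [A₀.val > 14]
39. n1.live = 11  [A₀.val * 3 - 31]
40. n0.lab = "uw"  ["uw"]
41. n0.sig = 1  [B.live - 10]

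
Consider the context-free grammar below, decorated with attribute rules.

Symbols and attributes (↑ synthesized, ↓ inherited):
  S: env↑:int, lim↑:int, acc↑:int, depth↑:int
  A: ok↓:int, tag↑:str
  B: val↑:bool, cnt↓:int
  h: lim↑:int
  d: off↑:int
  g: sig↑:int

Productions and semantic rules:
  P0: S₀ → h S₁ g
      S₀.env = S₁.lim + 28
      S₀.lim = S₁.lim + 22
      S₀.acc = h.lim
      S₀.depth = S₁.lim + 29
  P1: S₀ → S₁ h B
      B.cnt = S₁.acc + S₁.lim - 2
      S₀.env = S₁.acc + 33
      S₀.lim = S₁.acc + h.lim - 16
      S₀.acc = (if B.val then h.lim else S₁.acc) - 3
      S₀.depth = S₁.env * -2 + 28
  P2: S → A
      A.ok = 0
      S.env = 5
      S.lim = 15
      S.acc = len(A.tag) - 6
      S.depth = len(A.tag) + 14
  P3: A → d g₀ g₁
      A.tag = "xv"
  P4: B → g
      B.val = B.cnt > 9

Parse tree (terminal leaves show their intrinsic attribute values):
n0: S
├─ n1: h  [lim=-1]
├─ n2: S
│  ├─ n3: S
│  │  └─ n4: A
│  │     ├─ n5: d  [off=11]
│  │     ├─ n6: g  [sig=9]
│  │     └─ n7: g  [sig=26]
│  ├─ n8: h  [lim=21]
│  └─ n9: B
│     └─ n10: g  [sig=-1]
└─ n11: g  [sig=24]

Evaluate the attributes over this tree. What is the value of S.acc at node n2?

1. n1.lim = -1  [terminal]
2. n4.ok = 0  [0]
3. n5.off = 11  [terminal]
4. n6.sig = 9  [terminal]
5. n7.sig = 26  [terminal]
6. n4.tag = "xv"  ["xv"]
7. n3.env = 5  [5]
8. n3.lim = 15  [15]
9. n3.acc = -4  [len(A.tag) - 6]
10. n3.depth = 16  [len(A.tag) + 14]
11. n8.lim = 21  [terminal]
12. n9.cnt = 9  [S₁.acc + S₁.lim - 2]
13. n10.sig = -1  [terminal]
14. n9.val = false  [B.cnt > 9]
15. n2.env = 29  [S₁.acc + 33]
16. n2.lim = 1  [S₁.acc + h.lim - 16]
17. n2.acc = -7  [(if B.val then h.lim else S₁.acc) - 3]
18. n2.depth = 18  [S₁.env * -2 + 28]
19. n11.sig = 24  [terminal]
20. n0.env = 29  [S₁.lim + 28]
21. n0.lim = 23  [S₁.lim + 22]
22. n0.acc = -1  [h.lim]
23. n0.depth = 30  [S₁.lim + 29]

-7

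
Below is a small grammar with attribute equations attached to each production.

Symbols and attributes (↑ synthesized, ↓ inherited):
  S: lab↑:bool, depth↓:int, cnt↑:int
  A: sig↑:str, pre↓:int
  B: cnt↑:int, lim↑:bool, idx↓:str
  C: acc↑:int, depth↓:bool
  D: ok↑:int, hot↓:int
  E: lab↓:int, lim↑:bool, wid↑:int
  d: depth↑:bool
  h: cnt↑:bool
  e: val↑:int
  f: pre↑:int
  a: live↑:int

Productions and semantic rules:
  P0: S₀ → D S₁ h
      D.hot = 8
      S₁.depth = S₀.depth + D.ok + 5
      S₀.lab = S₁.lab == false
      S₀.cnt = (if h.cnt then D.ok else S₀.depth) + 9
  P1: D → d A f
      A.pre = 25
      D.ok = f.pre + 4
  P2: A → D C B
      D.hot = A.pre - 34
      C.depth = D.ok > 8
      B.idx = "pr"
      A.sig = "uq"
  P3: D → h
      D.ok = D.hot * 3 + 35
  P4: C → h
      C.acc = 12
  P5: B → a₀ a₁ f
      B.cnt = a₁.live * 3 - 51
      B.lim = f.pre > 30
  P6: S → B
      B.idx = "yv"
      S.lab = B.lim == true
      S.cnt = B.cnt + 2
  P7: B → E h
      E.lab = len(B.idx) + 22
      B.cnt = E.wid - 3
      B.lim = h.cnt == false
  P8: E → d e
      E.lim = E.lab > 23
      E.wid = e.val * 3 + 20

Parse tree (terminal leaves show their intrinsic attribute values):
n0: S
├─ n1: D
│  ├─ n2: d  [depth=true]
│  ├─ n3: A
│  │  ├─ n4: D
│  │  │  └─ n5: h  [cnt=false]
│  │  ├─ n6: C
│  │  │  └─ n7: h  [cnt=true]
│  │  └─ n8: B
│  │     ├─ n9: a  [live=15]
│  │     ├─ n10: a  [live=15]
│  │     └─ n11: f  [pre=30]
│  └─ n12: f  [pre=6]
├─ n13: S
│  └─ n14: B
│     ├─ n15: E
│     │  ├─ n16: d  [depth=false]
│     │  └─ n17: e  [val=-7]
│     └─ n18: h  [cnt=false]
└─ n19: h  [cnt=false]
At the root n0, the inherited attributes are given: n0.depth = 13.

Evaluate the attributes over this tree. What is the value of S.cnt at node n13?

1. n0.depth = 13  [given at root]
2. n1.hot = 8  [8]
3. n2.depth = true  [terminal]
4. n3.pre = 25  [25]
5. n4.hot = -9  [A.pre - 34]
6. n5.cnt = false  [terminal]
7. n4.ok = 8  [D.hot * 3 + 35]
8. n6.depth = false  [D.ok > 8]
9. n7.cnt = true  [terminal]
10. n6.acc = 12  [12]
11. n8.idx = "pr"  ["pr"]
12. n9.live = 15  [terminal]
13. n10.live = 15  [terminal]
14. n11.pre = 30  [terminal]
15. n8.cnt = -6  [a₁.live * 3 - 51]
16. n8.lim = false  [f.pre > 30]
17. n3.sig = "uq"  ["uq"]
18. n12.pre = 6  [terminal]
19. n1.ok = 10  [f.pre + 4]
20. n13.depth = 28  [S₀.depth + D.ok + 5]
21. n14.idx = "yv"  ["yv"]
22. n15.lab = 24  [len(B.idx) + 22]
23. n16.depth = false  [terminal]
24. n17.val = -7  [terminal]
25. n15.lim = true  [E.lab > 23]
26. n15.wid = -1  [e.val * 3 + 20]
27. n18.cnt = false  [terminal]
28. n14.cnt = -4  [E.wid - 3]
29. n14.lim = true  [h.cnt == false]
30. n13.lab = true  [B.lim == true]
31. n13.cnt = -2  [B.cnt + 2]
32. n19.cnt = false  [terminal]
33. n0.lab = false  [S₁.lab == false]
34. n0.cnt = 22  [(if h.cnt then D.ok else S₀.depth) + 9]

-2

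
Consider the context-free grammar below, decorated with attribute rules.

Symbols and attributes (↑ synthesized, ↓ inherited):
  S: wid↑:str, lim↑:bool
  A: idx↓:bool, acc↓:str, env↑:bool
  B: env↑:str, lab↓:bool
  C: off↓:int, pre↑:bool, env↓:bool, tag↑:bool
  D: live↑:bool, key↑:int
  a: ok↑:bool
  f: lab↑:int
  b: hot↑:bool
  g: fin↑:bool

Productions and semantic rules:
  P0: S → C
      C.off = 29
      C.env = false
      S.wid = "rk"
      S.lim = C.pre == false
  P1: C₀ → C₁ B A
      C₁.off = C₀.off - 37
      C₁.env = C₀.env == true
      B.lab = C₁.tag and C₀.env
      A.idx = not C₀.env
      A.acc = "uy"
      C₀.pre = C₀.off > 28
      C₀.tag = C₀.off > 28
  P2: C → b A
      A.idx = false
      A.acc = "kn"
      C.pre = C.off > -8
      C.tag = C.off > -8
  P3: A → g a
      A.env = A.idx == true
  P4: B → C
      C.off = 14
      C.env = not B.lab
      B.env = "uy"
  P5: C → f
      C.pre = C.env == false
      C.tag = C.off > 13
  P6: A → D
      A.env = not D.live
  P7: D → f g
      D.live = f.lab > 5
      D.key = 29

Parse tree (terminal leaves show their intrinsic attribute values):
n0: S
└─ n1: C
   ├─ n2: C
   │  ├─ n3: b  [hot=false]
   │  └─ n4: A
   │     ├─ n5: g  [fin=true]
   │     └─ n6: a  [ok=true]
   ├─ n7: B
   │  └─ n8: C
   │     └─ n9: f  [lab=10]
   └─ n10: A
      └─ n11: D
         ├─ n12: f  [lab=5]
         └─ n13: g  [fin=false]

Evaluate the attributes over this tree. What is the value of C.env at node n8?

true

1. n1.off = 29  [29]
2. n1.env = false  [false]
3. n2.off = -8  [C₀.off - 37]
4. n2.env = false  [C₀.env == true]
5. n3.hot = false  [terminal]
6. n4.idx = false  [false]
7. n4.acc = "kn"  ["kn"]
8. n5.fin = true  [terminal]
9. n6.ok = true  [terminal]
10. n4.env = false  [A.idx == true]
11. n2.pre = false  [C.off > -8]
12. n2.tag = false  [C.off > -8]
13. n7.lab = false  [C₁.tag and C₀.env]
14. n8.off = 14  [14]
15. n8.env = true  [not B.lab]
16. n9.lab = 10  [terminal]
17. n8.pre = false  [C.env == false]
18. n8.tag = true  [C.off > 13]
19. n7.env = "uy"  ["uy"]
20. n10.idx = true  [not C₀.env]
21. n10.acc = "uy"  ["uy"]
22. n12.lab = 5  [terminal]
23. n13.fin = false  [terminal]
24. n11.live = false  [f.lab > 5]
25. n11.key = 29  [29]
26. n10.env = true  [not D.live]
27. n1.pre = true  [C₀.off > 28]
28. n1.tag = true  [C₀.off > 28]
29. n0.wid = "rk"  ["rk"]
30. n0.lim = false  [C.pre == false]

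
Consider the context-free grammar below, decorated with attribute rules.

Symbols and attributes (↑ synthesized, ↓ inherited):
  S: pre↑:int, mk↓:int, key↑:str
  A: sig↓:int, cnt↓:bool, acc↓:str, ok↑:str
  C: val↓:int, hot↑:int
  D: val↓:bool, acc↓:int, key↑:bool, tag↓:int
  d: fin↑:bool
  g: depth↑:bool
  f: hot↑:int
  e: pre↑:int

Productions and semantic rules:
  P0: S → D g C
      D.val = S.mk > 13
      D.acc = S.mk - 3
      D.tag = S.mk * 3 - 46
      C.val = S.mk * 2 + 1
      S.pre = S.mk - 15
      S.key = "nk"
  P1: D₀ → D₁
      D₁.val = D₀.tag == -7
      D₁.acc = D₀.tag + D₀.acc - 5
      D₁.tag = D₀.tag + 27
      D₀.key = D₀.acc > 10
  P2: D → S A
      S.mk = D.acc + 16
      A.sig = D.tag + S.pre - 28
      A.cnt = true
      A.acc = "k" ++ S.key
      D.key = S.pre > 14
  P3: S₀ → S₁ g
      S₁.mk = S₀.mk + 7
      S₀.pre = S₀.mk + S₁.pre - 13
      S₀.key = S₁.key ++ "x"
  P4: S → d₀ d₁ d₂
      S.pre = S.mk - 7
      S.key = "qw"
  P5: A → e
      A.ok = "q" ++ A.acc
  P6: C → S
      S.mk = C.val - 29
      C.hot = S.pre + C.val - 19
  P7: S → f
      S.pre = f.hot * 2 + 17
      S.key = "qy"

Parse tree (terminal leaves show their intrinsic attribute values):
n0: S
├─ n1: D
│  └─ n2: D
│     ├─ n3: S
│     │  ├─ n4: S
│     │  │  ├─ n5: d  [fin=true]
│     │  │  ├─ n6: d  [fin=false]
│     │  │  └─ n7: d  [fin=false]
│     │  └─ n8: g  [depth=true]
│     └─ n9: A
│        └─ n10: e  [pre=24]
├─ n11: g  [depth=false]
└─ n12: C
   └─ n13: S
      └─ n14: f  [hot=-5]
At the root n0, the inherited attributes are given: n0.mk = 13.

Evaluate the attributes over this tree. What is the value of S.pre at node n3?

15

1. n0.mk = 13  [given at root]
2. n1.val = false  [S.mk > 13]
3. n1.acc = 10  [S.mk - 3]
4. n1.tag = -7  [S.mk * 3 - 46]
5. n2.val = true  [D₀.tag == -7]
6. n2.acc = -2  [D₀.tag + D₀.acc - 5]
7. n2.tag = 20  [D₀.tag + 27]
8. n3.mk = 14  [D.acc + 16]
9. n4.mk = 21  [S₀.mk + 7]
10. n5.fin = true  [terminal]
11. n6.fin = false  [terminal]
12. n7.fin = false  [terminal]
13. n4.pre = 14  [S.mk - 7]
14. n4.key = "qw"  ["qw"]
15. n8.depth = true  [terminal]
16. n3.pre = 15  [S₀.mk + S₁.pre - 13]
17. n3.key = "qwx"  [S₁.key ++ "x"]
18. n9.sig = 7  [D.tag + S.pre - 28]
19. n9.cnt = true  [true]
20. n9.acc = "kqwx"  ["k" ++ S.key]
21. n10.pre = 24  [terminal]
22. n9.ok = "qkqwx"  ["q" ++ A.acc]
23. n2.key = true  [S.pre > 14]
24. n1.key = false  [D₀.acc > 10]
25. n11.depth = false  [terminal]
26. n12.val = 27  [S.mk * 2 + 1]
27. n13.mk = -2  [C.val - 29]
28. n14.hot = -5  [terminal]
29. n13.pre = 7  [f.hot * 2 + 17]
30. n13.key = "qy"  ["qy"]
31. n12.hot = 15  [S.pre + C.val - 19]
32. n0.pre = -2  [S.mk - 15]
33. n0.key = "nk"  ["nk"]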